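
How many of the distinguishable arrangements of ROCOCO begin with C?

With the first slot taken by C, it remains to arrange the other 5 letters (ROOCO).
Those 5 letters have O appearing 3 times, giving (5)!/(3!) = 20.

20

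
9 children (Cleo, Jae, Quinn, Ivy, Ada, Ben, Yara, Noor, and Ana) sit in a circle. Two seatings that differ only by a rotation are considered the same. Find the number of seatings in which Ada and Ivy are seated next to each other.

10080

Glue Ada and Ivy into a block (2 internal orders). Seating 8 units around a circle gives (7)! arrangements.
So 2 × (7)! = 2 × 5040 = 10080.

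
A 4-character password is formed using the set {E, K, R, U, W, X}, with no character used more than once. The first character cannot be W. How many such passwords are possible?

300

The first character has 6−1 = 5 choices (anything except W).
The remaining 3 characters are filled from the other 5 symbols without repetition: 5 × 4 × 3 = 60.
Total: 5 × 60 = 300.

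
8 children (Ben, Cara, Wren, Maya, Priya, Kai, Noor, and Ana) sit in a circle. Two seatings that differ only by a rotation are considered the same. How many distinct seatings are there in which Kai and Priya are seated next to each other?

1440

Glue Kai and Priya into a block (2 internal orders). Seating 7 units around a circle gives (6)! arrangements.
So 2 × (6)! = 2 × 720 = 1440.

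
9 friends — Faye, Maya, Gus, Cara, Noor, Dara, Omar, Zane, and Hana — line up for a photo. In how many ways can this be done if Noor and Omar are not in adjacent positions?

282240

Of the 9! = 362880 arrangements, those with Noor and Omar adjacent number 2 × 8! = 80640 (treat the pair as a block with 2 internal orders).
Complementary counting: 362880 − 80640 = 282240.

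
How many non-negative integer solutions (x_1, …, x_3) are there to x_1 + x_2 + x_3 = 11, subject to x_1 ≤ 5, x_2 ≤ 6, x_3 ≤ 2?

6

Without the upper bounds there are C(13,2) = 78 ways to split 11 among 3 variables.
Subtract solutions that violate a single cap (substitute x_i' = x_i − (cap_i+1)): x_1 ≥ 6 gives C(7,2) = 21; x_2 ≥ 7 gives C(6,2) = 15; x_3 ≥ 3 gives C(10,2) = 45. Together 81.
Add back pairs where two caps are both exceeded: 0 + 6 + 3 = 9.
By inclusion–exclusion the count is 78 − 81 + 9 = 6.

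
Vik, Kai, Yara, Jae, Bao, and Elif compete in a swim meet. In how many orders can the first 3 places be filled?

120

There are 6 choices for 1st place, 5 for 2nd, and 4 for 3rd.
That gives 6 × 5 × 4 = 120.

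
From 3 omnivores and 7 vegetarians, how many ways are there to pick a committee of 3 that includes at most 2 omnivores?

119

Split by how many omnivores are chosen (0 through 2).
Sum: C(3,0)·C(7,3) + C(3,1)·C(7,2) + C(3,2)·C(7,1) = 35 + 63 + 21 = 119.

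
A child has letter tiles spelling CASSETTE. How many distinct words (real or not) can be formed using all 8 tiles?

CASSETTE has 8 letters with E appearing twice, S appearing twice, and T appearing twice.
The number of distinct arrangements is 8!/(2!·2!·2!) = 40320/8 = 5040.

5040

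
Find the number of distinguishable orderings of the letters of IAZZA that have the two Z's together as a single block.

Treat the 2 copies of Z as a single block. The multiset to arrange is then {ZZ, A, A, I}, 4 items in all.
That gives (4)!/(2!) = 12 arrangements.

12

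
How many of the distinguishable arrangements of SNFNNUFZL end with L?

With the last slot taken by L, it remains to arrange the other 8 letters (SNFNNUFZ).
Those 8 letters have F appearing twice and N appearing 3 times, giving (8)!/(3!·2!) = 3360.

3360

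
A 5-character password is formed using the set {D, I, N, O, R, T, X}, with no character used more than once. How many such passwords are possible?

With no repetition, fill the 5 characters in order: 7 choices, then 6, down to 3.
7 × 6 × 5 × 4 × 3 = 2520.

2520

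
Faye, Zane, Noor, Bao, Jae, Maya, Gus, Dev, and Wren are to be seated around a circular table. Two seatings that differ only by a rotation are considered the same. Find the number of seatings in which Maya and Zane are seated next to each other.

10080

Treat {Maya, Zane} as one unit (2 internal orders) and seat the resulting 8 units around the table: (7)! circular arrangements.
So 2 × (7)! = 2 × 5040 = 10080.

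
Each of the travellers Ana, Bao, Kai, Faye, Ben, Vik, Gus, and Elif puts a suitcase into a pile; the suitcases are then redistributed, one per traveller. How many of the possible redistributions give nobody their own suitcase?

This is the derangement count D_8: permutations of 8 items with no fixed point.
By inclusion–exclusion this is Σ_{j=0}^{8} (−1)^j C(8,j)·(8−j)!.
Computing: 40320 − 40320 + 20160 − 6720 + 1680 − 336 + 56 − 8 + 1 = 14833.

14833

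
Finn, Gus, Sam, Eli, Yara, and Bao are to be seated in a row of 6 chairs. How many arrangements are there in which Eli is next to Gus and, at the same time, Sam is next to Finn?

Treat {Eli,Gus} as one block (2 orders) and {Sam,Finn} as another (2 orders).
That leaves 4 units to arrange: 2 × 2 × 4! = 4 × 24 = 96.

96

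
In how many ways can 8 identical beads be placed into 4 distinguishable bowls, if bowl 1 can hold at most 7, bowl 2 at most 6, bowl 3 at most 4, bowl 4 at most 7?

139

Without the upper bounds there are C(11,3) = 165 ways to split 8 among 4 bowls.
Subtract solutions that violate a single cap (substitute x_i' = x_i − (cap_i+1)): x_1 ≥ 8 gives C(3,3) = 1; x_2 ≥ 7 gives C(4,3) = 4; x_3 ≥ 5 gives C(6,3) = 20; x_4 ≥ 8 gives C(3,3) = 1. Together 26.
No two caps can be exceeded simultaneously, so the pair terms are all 0.
By inclusion–exclusion the count is 165 − 26 + 0 = 139.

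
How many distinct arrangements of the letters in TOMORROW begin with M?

420

Fix M in the first position and arrange the remaining 7 letters.
Those 7 letters have O appearing 3 times and R appearing twice, giving (7)!/(3!·2!) = 420.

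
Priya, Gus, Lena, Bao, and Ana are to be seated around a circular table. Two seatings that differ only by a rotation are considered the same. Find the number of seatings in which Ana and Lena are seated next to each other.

12

Glue Ana and Lena into a block (2 internal orders). Seating 4 units around a circle gives (3)! arrangements.
So 2 × (3)! = 2 × 6 = 12.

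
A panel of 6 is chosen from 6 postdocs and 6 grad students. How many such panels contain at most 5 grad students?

923

Split by how many grad students are chosen (0 through 5).
Sum: C(6,0)·C(6,6) + C(6,1)·C(6,5) + C(6,2)·C(6,4) + C(6,3)·C(6,3) + C(6,4)·C(6,2) + C(6,5)·C(6,1) = 1 + 36 + 225 + 400 + 225 + 36 = 923.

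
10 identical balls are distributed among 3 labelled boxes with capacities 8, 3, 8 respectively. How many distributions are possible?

Ignoring the caps, the number of non-negative solutions to x_1+…+x_3 = 10 is C(12,2) = 66.
Subtract solutions that violate a single cap (substitute x_i' = x_i − (cap_i+1)): x_1 ≥ 9 gives C(3,2) = 3; x_2 ≥ 4 gives C(8,2) = 28; x_3 ≥ 9 gives C(3,2) = 3. Together 34.
No two caps can be exceeded simultaneously, so the pair terms are all 0.
By inclusion–exclusion the count is 66 − 34 + 0 = 32.

32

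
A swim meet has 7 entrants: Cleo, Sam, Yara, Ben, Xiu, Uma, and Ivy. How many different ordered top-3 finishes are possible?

210

This is an ordered selection of 3 from 7: P(7,3).
That gives 7 × 6 × 5 = 210.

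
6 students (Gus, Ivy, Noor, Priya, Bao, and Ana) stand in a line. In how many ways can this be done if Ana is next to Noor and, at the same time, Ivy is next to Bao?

96

Treat {Ana,Noor} as one block (2 orders) and {Ivy,Bao} as another (2 orders).
That leaves 4 units to arrange: 2 × 2 × 4! = 4 × 24 = 96.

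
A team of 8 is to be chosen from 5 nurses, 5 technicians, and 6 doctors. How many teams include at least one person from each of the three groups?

12495

Total 8-person selections from all 16: C(16,8) = 12870.
Subtract selections that omit an entire group: no nurses → C(11,8) = 165; no technicians → C(11,8) = 165; no doctors → C(10,8) = 45.
Add back selections omitting two groups (i.e. drawn from a single group): C(5,8) + C(5,8) + C(6,8) = 0.
By inclusion–exclusion: 12870 − 375 + 0 = 12495.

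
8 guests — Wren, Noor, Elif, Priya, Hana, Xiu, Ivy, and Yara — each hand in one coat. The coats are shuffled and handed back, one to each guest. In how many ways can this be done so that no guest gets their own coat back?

This is the derangement count D_8: permutations of 8 items with no fixed point.
By inclusion–exclusion this is Σ_{j=0}^{8} (−1)^j C(8,j)·(8−j)!.
Computing: 40320 − 40320 + 20160 − 6720 + 1680 − 336 + 56 − 8 + 1 = 14833.

14833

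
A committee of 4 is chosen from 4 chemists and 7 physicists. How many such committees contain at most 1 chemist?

Split by how many chemists are chosen (0 through 1).
Sum: C(4,0)·C(7,4) + C(4,1)·C(7,3) = 35 + 140 = 175.

175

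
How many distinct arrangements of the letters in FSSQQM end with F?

30

Fix F in the last position and arrange the remaining 5 letters.
Those 5 letters have Q appearing twice and S appearing twice, giving (5)!/(2!·2!) = 30.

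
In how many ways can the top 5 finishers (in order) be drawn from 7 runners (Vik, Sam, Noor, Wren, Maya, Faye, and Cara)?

There are 7 choices for 1st place, 6 for 2nd, and so on down to 3 for position 5.
That gives 7 × 6 × 5 × 4 × 3 = 2520.

2520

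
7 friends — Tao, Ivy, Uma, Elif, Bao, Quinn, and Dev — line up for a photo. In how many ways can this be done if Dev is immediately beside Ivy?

Treat {Dev, Ivy} as a single unit. There are 6 units to order, and the pair itself can be ordered 2 ways.
So the count is 2·(6)! = 1440.

1440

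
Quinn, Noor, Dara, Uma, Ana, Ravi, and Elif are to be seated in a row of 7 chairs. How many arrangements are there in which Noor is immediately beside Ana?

1440

Glue Noor and Ana into one block (2 internal orders), leaving 6 units to arrange in a row.
So the count is 2·(6)! = 1440.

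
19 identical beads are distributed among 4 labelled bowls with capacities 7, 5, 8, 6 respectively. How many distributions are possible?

Ignoring the caps, the number of non-negative solutions to x_1+…+x_4 = 19 is C(22,3) = 1540.
Subtract solutions that violate a single cap (substitute x_i' = x_i − (cap_i+1)): x_1 ≥ 8 gives C(14,3) = 364; x_2 ≥ 6 gives C(16,3) = 560; x_3 ≥ 9 gives C(13,3) = 286; x_4 ≥ 7 gives C(15,3) = 455. Together 1665.
Add back pairs where two caps are both exceeded: 56 + 10 + 35 + 35 + 84 + 20 = 240.
By inclusion–exclusion the count is 1540 − 1665 + 240 = 115.

115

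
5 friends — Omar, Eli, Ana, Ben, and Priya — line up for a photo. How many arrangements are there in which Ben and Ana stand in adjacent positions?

48

Glue Ben and Ana into one block (2 internal orders), leaving 4 units to arrange in a row.
So the count is 2·(4)! = 48.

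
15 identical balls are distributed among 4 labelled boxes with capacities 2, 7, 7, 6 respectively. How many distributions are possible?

84

Without the upper bounds there are C(18,3) = 816 ways to split 15 among 4 boxes.
Subtract solutions that violate a single cap (substitute x_i' = x_i − (cap_i+1)): x_1 ≥ 3 gives C(15,3) = 455; x_2 ≥ 8 gives C(10,3) = 120; x_3 ≥ 8 gives C(10,3) = 120; x_4 ≥ 7 gives C(11,3) = 165. Together 860.
Add back pairs where two caps are both exceeded: 35 + 35 + 56 + 0 + 1 + 1 = 128.
By inclusion–exclusion the count is 816 − 860 + 128 = 84.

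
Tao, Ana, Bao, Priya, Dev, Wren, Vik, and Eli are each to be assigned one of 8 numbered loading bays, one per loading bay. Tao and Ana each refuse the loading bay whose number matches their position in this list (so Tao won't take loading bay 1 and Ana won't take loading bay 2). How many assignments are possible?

Let Aᵢ (for i ∈ {1, 2}) be the placements that put person i in their forbidden loading bay. Any j of these fix j positions, leaving (8−j)! ways to fill the rest, and there are C(2,j) ways to pick which j.
By inclusion–exclusion, the number of valid placements is Σ_{j=0}^{2} (−1)^j C(2,j)·(8−j)!.
Computing: 40320 − 10080 + 720 = 30960.

30960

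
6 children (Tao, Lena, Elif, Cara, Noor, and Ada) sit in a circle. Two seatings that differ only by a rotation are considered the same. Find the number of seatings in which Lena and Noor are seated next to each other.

48

Treat {Lena, Noor} as one unit (2 internal orders) and seat the resulting 5 units around the table: (4)! circular arrangements.
So 2 × (4)! = 2 × 24 = 48.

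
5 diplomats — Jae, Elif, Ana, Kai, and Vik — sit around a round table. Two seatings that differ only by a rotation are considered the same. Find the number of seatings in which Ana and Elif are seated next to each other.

Treat {Ana, Elif} as one unit (2 internal orders) and seat the resulting 4 units around the table: (3)! circular arrangements.
So 2 × (3)! = 2 × 6 = 12.

12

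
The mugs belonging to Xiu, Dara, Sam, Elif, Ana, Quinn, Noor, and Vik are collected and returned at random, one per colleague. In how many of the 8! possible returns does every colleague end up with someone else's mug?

14833

This is the derangement count D_8: permutations of 8 items with no fixed point.
By inclusion–exclusion this is Σ_{j=0}^{8} (−1)^j C(8,j)·(8−j)!.
Computing: 40320 − 40320 + 20160 − 6720 + 1680 − 336 + 56 − 8 + 1 = 14833.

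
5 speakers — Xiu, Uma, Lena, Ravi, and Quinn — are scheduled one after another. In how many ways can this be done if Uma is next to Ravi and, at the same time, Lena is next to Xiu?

Treat {Uma,Ravi} as one block (2 orders) and {Lena,Xiu} as another (2 orders).
That leaves 3 units to arrange: 2 × 2 × 3! = 4 × 6 = 24.

24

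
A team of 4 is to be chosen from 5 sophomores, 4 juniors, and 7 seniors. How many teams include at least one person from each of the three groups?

Unrestricted: C(16,4) = 1820 ways to pick any 4 of the 16.
Selections missing a whole group: no sophomores → C(11,4) = 330; no juniors → C(12,4) = 495; no seniors → C(9,4) = 126.
Add back selections omitting two groups (i.e. drawn from a single group): C(5,4) + C(4,4) + C(7,4) = 41.
By inclusion–exclusion: 1820 − 951 + 41 = 910.

910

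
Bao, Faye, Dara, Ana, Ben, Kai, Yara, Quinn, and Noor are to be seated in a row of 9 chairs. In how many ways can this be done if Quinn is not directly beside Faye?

There are 9! = 362880 arrangements in all. If Quinn and Faye are adjacent, merging them into one block gives 2·(8)! = 80640 arrangements.
Complementary counting: 362880 − 80640 = 282240.

282240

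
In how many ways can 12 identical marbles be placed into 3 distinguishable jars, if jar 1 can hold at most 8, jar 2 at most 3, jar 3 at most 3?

6

Ignoring the caps, the number of non-negative solutions to x_1+…+x_3 = 12 is C(14,2) = 91.
Subtract solutions that violate a single cap (substitute x_i' = x_i − (cap_i+1)): x_1 ≥ 9 gives C(5,2) = 10; x_2 ≥ 4 gives C(10,2) = 45; x_3 ≥ 4 gives C(10,2) = 45. Together 100.
Add back pairs where two caps are both exceeded: 0 + 0 + 15 = 15.
By inclusion–exclusion the count is 91 − 100 + 15 = 6.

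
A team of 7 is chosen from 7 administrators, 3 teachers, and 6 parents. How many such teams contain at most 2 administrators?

3270

Split by how many administrators are chosen (0 through 2).
Sum: C(7,0)·C(9,7) + C(7,1)·C(9,6) + C(7,2)·C(9,5) = 36 + 588 + 2646 = 3270.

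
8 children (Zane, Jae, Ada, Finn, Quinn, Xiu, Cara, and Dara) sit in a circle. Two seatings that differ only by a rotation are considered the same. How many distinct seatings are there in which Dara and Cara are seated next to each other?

1440

Glue Dara and Cara into a block (2 internal orders). Seating 7 units around a circle gives (6)! arrangements.
So 2 × (6)! = 2 × 720 = 1440.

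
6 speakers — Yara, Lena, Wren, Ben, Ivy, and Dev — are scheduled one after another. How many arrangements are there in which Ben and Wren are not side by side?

Of the 6! = 720 arrangements, those with Ben and Wren adjacent number 2 × 5! = 240 (treat the pair as a block with 2 internal orders).
So 720 − 240 = 480 arrangements keep them apart.

480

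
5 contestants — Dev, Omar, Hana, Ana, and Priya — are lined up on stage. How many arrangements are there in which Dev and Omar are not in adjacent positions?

72

Of the 5! = 120 arrangements, those with Dev and Omar adjacent number 2 × 4! = 48 (treat the pair as a block with 2 internal orders).
Complementary counting: 120 − 48 = 72.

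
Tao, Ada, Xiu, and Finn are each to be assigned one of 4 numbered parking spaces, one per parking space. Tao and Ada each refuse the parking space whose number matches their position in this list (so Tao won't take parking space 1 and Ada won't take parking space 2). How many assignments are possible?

14

Let Aᵢ (for i ∈ {1, 2}) be the placements that put person i in their forbidden parking space. Any j of these fix j positions, leaving (4−j)! ways to fill the rest, and there are C(2,j) ways to pick which j.
By inclusion–exclusion, the number of valid placements is Σ_{j=0}^{2} (−1)^j C(2,j)·(4−j)!.
Computing: 24 − 12 + 2 = 14.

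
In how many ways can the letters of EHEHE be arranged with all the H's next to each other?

Treat the 2 copies of H as a single block. The multiset to arrange is then {HH, E, E, E}, 4 items in all.
That gives (4)!/(3!) = 4 arrangements.

4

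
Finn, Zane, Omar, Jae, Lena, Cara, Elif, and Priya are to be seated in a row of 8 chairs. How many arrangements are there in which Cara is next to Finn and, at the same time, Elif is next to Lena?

Treat {Cara,Finn} as one block (2 orders) and {Elif,Lena} as another (2 orders).
That leaves 6 units to arrange: 2 × 2 × 6! = 4 × 720 = 2880.

2880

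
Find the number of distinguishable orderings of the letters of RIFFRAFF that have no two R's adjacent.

630

There are 8!/(4!·2!) = 840 arrangements of RIFFRAFF in total.
If the two R's are adjacent, glue them into one block, leaving 7 items to arrange: (7)!/(4!) = 210 ways.
Subtracting, 840 − 210 = 630 arrangements keep the R's apart.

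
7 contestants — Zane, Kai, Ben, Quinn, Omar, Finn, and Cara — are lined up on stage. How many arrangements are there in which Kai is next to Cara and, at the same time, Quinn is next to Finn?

480

Treat {Kai,Cara} as one block (2 orders) and {Quinn,Finn} as another (2 orders).
That leaves 5 units to arrange: 2 × 2 × 5! = 4 × 120 = 480.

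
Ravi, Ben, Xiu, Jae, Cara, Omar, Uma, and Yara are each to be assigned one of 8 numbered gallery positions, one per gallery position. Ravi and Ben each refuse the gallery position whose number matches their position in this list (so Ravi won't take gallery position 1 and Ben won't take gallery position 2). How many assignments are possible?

Let Aᵢ (for i ∈ {1, 2}) be the placements that put person i in their forbidden gallery position. Any j of these fix j positions, leaving (8−j)! ways to fill the rest, and there are C(2,j) ways to pick which j.
By inclusion–exclusion, the number of valid placements is Σ_{j=0}^{2} (−1)^j C(2,j)·(8−j)!.
Computing: 40320 − 10080 + 720 = 30960.

30960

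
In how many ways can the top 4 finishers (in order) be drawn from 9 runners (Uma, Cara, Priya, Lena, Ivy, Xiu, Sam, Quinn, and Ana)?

There are 9 choices for 1st place, 8 for 2nd, and so on down to 6 for position 4.
That gives 9 × 8 × 7 × 6 = 3024.

3024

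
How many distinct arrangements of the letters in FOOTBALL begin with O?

With the first slot taken by O, it remains to arrange the other 7 letters (FOTBALL).
Those 7 letters have L appearing twice, giving (7)!/(2!) = 2520.

2520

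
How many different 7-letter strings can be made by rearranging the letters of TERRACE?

The 7 letters of TERRACE have repeats: E appearing twice and R appearing twice.
The number of distinct arrangements is 7!/(2!·2!) = 5040/4 = 1260.

1260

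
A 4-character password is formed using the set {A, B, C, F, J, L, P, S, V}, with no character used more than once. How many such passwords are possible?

3024

Choose and order 4 of the 9 symbols: the first character has 9 options, the next 8, then 7, 6.
That product is 9 × 8 × 7 × 6 = 3024.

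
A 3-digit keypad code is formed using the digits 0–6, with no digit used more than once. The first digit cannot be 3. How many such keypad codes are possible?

180

The first digit has 7−1 = 6 choices (anything except 3).
The remaining 2 digits are filled from the other 6 symbols without repetition: 6 × 5 = 30.
Total: 6 × 30 = 180.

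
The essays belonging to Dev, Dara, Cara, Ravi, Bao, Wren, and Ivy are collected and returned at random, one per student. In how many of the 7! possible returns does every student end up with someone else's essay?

Let Aᵢ be the assignments in which student i gets their own essay. We want the size of the complement of A₁∪…∪A_7.
By inclusion–exclusion this is Σ_{j=0}^{7} (−1)^j C(7,j)·(7−j)!.
Computing: 5040 − 5040 + 2520 − 840 + 210 − 42 + 7 − 1 = 1854.

1854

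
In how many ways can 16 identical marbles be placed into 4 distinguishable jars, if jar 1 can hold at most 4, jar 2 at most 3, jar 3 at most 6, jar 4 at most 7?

34

Without the upper bounds there are C(19,3) = 969 ways to split 16 among 4 jars.
Subtract solutions that violate a single cap (substitute x_i' = x_i − (cap_i+1)): x_1 ≥ 5 gives C(14,3) = 364; x_2 ≥ 4 gives C(15,3) = 455; x_3 ≥ 7 gives C(12,3) = 220; x_4 ≥ 8 gives C(11,3) = 165. Together 1204.
Add back pairs where two caps are both exceeded: 120 + 35 + 20 + 56 + 35 + 4 = 270.
Subtract triples: 1 + 0 + 0 + 0 = 1.
By inclusion–exclusion the count is 969 − 1204 + 270 − 1 = 34.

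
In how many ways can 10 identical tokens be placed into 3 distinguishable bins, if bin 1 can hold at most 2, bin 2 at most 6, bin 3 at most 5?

9

Without the upper bounds there are C(12,2) = 66 ways to split 10 among 3 bins.
Subtract solutions that violate a single cap (substitute x_i' = x_i − (cap_i+1)): x_1 ≥ 3 gives C(9,2) = 36; x_2 ≥ 7 gives C(5,2) = 10; x_3 ≥ 6 gives C(6,2) = 15. Together 61.
Add back pairs where two caps are both exceeded: 1 + 3 + 0 = 4.
By inclusion–exclusion the count is 66 − 61 + 4 = 9.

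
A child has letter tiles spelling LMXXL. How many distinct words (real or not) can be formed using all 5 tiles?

30

The 5 letters of LMXXL have repeats: L appearing twice and X appearing twice.
So there are 5! / (2!·2!) = 30 distinguishable arrangements.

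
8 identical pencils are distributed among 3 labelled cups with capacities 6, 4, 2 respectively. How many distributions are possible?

12

Ignoring the caps, the number of non-negative solutions to x_1+…+x_3 = 8 is C(10,2) = 45.
Subtract solutions that violate a single cap (substitute x_i' = x_i − (cap_i+1)): x_1 ≥ 7 gives C(3,2) = 3; x_2 ≥ 5 gives C(5,2) = 10; x_3 ≥ 3 gives C(7,2) = 21. Together 34.
Add back pairs where two caps are both exceeded: 0 + 0 + 1 = 1.
By inclusion–exclusion the count is 45 − 34 + 1 = 12.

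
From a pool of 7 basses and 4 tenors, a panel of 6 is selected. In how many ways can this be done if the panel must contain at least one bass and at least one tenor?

Total 6-person selections from all 11: C(11,6) = 462.
Selections missing a whole group: no basses → C(4,6) = 0; no tenors → C(7,6) = 7.
Both groups omitted at once is impossible, so 462 − 7 = 455.

455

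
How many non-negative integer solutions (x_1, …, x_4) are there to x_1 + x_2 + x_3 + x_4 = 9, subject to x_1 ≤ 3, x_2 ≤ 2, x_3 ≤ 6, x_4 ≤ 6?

70

By stars and bars, unrestricted non-negative solutions to x_1+…+x_4 = 9 number C(9+3,3) = 220.
Subtract solutions that violate a single cap (substitute x_i' = x_i − (cap_i+1)): x_1 ≥ 4 gives C(8,3) = 56; x_2 ≥ 3 gives C(9,3) = 84; x_3 ≥ 7 gives C(5,3) = 10; x_4 ≥ 7 gives C(5,3) = 10. Together 160.
Add back pairs where two caps are both exceeded: 10 + 0 + 0 + 0 + 0 + 0 = 10.
By inclusion–exclusion the count is 220 − 160 + 10 = 70.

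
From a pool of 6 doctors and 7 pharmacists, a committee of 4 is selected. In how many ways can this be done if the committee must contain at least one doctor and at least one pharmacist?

With no constraint there are C(13,4) = 715 possible selections.
Selections missing a whole group: no doctors → C(7,4) = 35; no pharmacists → C(6,4) = 15.
Both groups omitted at once is impossible, so 715 − 50 = 665.

665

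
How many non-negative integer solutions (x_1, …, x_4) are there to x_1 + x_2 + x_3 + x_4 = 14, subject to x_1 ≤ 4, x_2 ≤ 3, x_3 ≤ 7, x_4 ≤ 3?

Without the upper bounds there are C(17,3) = 680 ways to split 14 among 4 variables.
Subtract solutions that violate a single cap (substitute x_i' = x_i − (cap_i+1)): x_1 ≥ 5 gives C(12,3) = 220; x_2 ≥ 4 gives C(13,3) = 286; x_3 ≥ 8 gives C(9,3) = 84; x_4 ≥ 4 gives C(13,3) = 286. Together 876.
Add back pairs where two caps are both exceeded: 56 + 4 + 56 + 10 + 84 + 10 = 220.
Subtract triples: 0 + 4 + 0 + 0 = 4.
By inclusion–exclusion the count is 680 − 876 + 220 − 4 = 20.

20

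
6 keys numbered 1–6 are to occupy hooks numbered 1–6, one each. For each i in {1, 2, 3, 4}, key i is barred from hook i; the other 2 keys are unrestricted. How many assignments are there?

Let Aᵢ (for 1 ≤ i ≤ 4) be the placements that put key i in its forbidden hook. Any j of these fix j positions, leaving (6−j)! ways to fill the rest, and there are C(4,j) ways to pick which j.
By inclusion–exclusion, the number of valid placements is Σ_{j=0}^{4} (−1)^j C(4,j)·(6−j)!.
Computing: 720 − 480 + 144 − 24 + 2 = 362.

362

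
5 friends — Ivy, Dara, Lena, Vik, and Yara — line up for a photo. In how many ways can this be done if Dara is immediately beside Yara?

48

Glue Dara and Yara into one block (2 internal orders), leaving 4 units to arrange in a row.
That gives 2 × 4! = 2 × 24 = 48.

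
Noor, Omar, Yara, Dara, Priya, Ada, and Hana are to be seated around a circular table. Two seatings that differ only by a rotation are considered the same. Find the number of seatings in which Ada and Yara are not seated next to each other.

480

All circular seatings of 7 people number (6)! = 720.
Seatings with Ada beside Yara: treat them as a block with 2 internal orders, giving 2 × (5)! = 240.
Subtracting, 720 − 240 = 480.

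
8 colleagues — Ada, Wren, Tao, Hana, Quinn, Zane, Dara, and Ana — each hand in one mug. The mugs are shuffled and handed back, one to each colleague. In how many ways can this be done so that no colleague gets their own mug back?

This is the derangement count D_8: permutations of 8 items with no fixed point.
By inclusion–exclusion this is Σ_{j=0}^{8} (−1)^j C(8,j)·(8−j)!.
Computing: 40320 − 40320 + 20160 − 6720 + 1680 − 336 + 56 − 8 + 1 = 14833.

14833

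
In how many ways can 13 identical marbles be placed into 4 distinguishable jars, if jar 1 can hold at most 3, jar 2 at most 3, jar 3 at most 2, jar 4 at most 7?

Without the upper bounds there are C(16,3) = 560 ways to split 13 among 4 jars.
Subtract solutions that violate a single cap (substitute x_i' = x_i − (cap_i+1)): x_1 ≥ 4 gives C(12,3) = 220; x_2 ≥ 4 gives C(12,3) = 220; x_3 ≥ 3 gives C(13,3) = 286; x_4 ≥ 8 gives C(8,3) = 56. Together 782.
Add back pairs where two caps are both exceeded: 56 + 84 + 4 + 84 + 4 + 10 = 242.
Subtract triples: 10 + 0 + 0 + 0 = 10.
By inclusion–exclusion the count is 560 − 782 + 242 − 10 = 10.

10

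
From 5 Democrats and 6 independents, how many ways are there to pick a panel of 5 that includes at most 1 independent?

Split by how many independents are chosen (0 through 1).
Sum: C(6,0)·C(5,5) + C(6,1)·C(5,4) = 1 + 30 = 31.

31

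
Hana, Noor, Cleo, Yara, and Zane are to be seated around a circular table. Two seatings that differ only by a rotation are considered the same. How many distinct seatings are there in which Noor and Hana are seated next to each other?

12

Glue Noor and Hana into a block (2 internal orders). Seating 4 units around a circle gives (3)! arrangements.
So 2 × (3)! = 2 × 6 = 12.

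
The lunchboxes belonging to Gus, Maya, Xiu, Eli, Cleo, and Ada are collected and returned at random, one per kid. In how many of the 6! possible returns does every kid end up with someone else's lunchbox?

Let Aᵢ be the assignments in which kid i gets their own lunchbox. We want the size of the complement of A₁∪…∪A_6.
By inclusion–exclusion this is Σ_{j=0}^{6} (−1)^j C(6,j)·(6−j)!.
Computing: 720 − 720 + 360 − 120 + 30 − 6 + 1 = 265.

265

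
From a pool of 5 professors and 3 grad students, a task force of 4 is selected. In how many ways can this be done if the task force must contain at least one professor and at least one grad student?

65

With no constraint there are C(8,4) = 70 possible selections.
Subtract selections that omit an entire group: no professors → C(3,4) = 0; no grad students → C(5,4) = 5.
Both groups omitted at once is impossible, so 70 − 5 = 65.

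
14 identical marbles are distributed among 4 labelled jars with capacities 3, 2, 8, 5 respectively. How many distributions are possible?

30

Without the upper bounds there are C(17,3) = 680 ways to split 14 among 4 jars.
Subtract solutions that violate a single cap (substitute x_i' = x_i − (cap_i+1)): x_1 ≥ 4 gives C(13,3) = 286; x_2 ≥ 3 gives C(14,3) = 364; x_3 ≥ 9 gives C(8,3) = 56; x_4 ≥ 6 gives C(11,3) = 165. Together 871.
Add back pairs where two caps are both exceeded: 120 + 4 + 35 + 10 + 56 + 0 = 225.
Subtract triples: 0 + 4 + 0 + 0 = 4.
By inclusion–exclusion the count is 680 − 871 + 225 − 4 = 30.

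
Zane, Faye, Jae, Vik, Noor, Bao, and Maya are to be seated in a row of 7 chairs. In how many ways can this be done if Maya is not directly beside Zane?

There are 7! = 5040 arrangements in all. If Maya and Zane are adjacent, merging them into one block gives 2·(6)! = 1440 arrangements.
So 5040 − 1440 = 3600 arrangements keep them apart.

3600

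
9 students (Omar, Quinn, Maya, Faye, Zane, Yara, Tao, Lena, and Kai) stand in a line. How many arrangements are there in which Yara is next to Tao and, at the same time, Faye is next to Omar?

20160

Treat {Yara,Tao} as one block (2 orders) and {Faye,Omar} as another (2 orders).
That leaves 7 units to arrange: 2 × 2 × 7! = 4 × 5040 = 20160.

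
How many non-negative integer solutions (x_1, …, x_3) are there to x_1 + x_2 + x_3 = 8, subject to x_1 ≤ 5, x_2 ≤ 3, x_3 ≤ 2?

6

Without the upper bounds there are C(10,2) = 45 ways to split 8 among 3 variables.
Subtract solutions that violate a single cap (substitute x_i' = x_i − (cap_i+1)): x_1 ≥ 6 gives C(4,2) = 6; x_2 ≥ 4 gives C(6,2) = 15; x_3 ≥ 3 gives C(7,2) = 21. Together 42.
Add back pairs where two caps are both exceeded: 0 + 0 + 3 = 3.
By inclusion–exclusion the count is 45 − 42 + 3 = 6.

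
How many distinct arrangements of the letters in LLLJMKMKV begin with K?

With the first slot taken by K, it remains to arrange the other 8 letters (LLLJMMKV).
Those 8 letters have L appearing 3 times and M appearing twice, giving (8)!/(3!·2!) = 3360.

3360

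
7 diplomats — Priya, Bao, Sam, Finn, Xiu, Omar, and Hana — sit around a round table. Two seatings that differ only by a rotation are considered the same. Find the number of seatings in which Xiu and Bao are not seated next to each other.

480

All circular seatings of 7 people number (6)! = 720.
Those with Xiu next to Bao: fuse the pair into one unit and seat 6 units around a circle — 2·(5)! = 240.
Subtracting, 720 − 240 = 480.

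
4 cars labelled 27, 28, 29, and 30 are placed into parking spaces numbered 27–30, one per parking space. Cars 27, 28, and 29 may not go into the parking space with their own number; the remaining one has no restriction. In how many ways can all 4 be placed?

11

Let Aᵢ (for i ∈ {27, 28, 29}) be the placements that put car i in its forbidden parking space. Any j of these fix j positions, leaving (4−j)! ways to fill the rest, and there are C(3,j) ways to pick which j.
By inclusion–exclusion, the number of valid placements is Σ_{j=0}^{3} (−1)^j C(3,j)·(4−j)!.
Computing: 24 − 18 + 6 − 1 = 11.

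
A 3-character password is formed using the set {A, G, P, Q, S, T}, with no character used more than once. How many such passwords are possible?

120

This is a permutation of 3 out of 6: P(6,3) = 6!/3!.
That product is 6 × 5 × 4 = 120.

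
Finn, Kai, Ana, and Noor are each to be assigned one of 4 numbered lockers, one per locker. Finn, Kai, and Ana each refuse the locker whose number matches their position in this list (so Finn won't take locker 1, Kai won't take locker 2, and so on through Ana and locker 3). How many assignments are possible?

Let Aᵢ (for i ∈ {1, 2, 3}) be the placements that put person i in their forbidden locker. Any j of these fix j positions, leaving (4−j)! ways to fill the rest, and there are C(3,j) ways to pick which j.
By inclusion–exclusion, the number of valid placements is Σ_{j=0}^{3} (−1)^j C(3,j)·(4−j)!.
Computing: 24 − 18 + 6 − 1 = 11.

11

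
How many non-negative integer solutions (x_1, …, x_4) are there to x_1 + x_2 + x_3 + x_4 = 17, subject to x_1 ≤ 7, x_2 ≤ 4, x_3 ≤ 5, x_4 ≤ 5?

35

By stars and bars, unrestricted non-negative solutions to x_1+…+x_4 = 17 number C(17+3,3) = 1140.
Subtract solutions that violate a single cap (substitute x_i' = x_i − (cap_i+1)): x_1 ≥ 8 gives C(12,3) = 220; x_2 ≥ 5 gives C(15,3) = 455; x_3 ≥ 6 gives C(14,3) = 364; x_4 ≥ 6 gives C(14,3) = 364. Together 1403.
Add back pairs where two caps are both exceeded: 35 + 20 + 20 + 84 + 84 + 56 = 299.
Subtract triples: 0 + 0 + 0 + 1 = 1.
By inclusion–exclusion the count is 1140 − 1403 + 299 − 1 = 35.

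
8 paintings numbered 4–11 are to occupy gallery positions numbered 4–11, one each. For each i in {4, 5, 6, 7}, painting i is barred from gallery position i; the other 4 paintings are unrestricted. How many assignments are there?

Let Aᵢ (for 4 ≤ i ≤ 7) be the placements that put painting i in its forbidden gallery position. Any j of these fix j positions, leaving (8−j)! ways to fill the rest, and there are C(4,j) ways to pick which j.
By inclusion–exclusion, the number of valid placements is Σ_{j=0}^{4} (−1)^j C(4,j)·(8−j)!.
Computing: 40320 − 20160 + 4320 − 480 + 24 = 24024.

24024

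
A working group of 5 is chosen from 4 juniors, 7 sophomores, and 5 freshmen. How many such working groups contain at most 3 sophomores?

4032

Split by how many sophomores are chosen (0 through 3).
Sum: C(7,0)·C(9,5) + C(7,1)·C(9,4) + C(7,2)·C(9,3) + C(7,3)·C(9,2) = 126 + 882 + 1764 + 1260 = 4032.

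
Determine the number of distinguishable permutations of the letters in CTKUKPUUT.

Letter multiplicities in CTKUKPUUT: C×1, K×2, P×1, T×2, U×3.
Dividing 9! = 362880 by 3!·2!·2! = 24 for the repeated letters gives 15120.

15120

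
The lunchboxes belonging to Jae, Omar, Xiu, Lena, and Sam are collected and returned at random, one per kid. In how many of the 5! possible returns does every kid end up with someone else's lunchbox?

Count assignments avoiding every fixed point. For any j of the 5 kids fixed to their own lunchbox, the other 5−j can be arranged in (5−j)! ways.
By inclusion–exclusion this is Σ_{j=0}^{5} (−1)^j C(5,j)·(5−j)!.
Computing: 120 − 120 + 60 − 20 + 5 − 1 = 44.

44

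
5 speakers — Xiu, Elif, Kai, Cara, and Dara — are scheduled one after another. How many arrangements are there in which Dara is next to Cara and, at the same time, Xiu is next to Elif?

24

Treat {Dara,Cara} as one block (2 orders) and {Xiu,Elif} as another (2 orders).
That leaves 3 units to arrange: 2 × 2 × 3! = 4 × 6 = 24.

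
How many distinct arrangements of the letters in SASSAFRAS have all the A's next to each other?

210

Treat the 3 copies of A as a single block. The multiset to arrange is then {AAA, F, R, S, S, S, S}, 7 items in all.
That gives (7)!/(4!) = 210 arrangements.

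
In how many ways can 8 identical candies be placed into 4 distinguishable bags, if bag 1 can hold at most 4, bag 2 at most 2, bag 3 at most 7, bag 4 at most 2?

44

By stars and bars, unrestricted non-negative solutions to x_1+…+x_4 = 8 number C(8+3,3) = 165.
Subtract solutions that violate a single cap (substitute x_i' = x_i − (cap_i+1)): x_1 ≥ 5 gives C(6,3) = 20; x_2 ≥ 3 gives C(8,3) = 56; x_3 ≥ 8 gives C(3,3) = 1; x_4 ≥ 3 gives C(8,3) = 56. Together 133.
Add back pairs where two caps are both exceeded: 1 + 0 + 1 + 0 + 10 + 0 = 12.
By inclusion–exclusion the count is 165 − 133 + 12 = 44.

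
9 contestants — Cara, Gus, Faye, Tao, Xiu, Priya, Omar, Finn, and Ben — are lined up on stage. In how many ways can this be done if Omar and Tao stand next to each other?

80640

Place the 7 others and the Omar-Tao pair as 8 objects in a line; the pair has 2 internal arrangements.
So the count is 2·(8)! = 80640.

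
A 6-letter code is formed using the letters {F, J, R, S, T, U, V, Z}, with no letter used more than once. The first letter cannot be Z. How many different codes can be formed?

17640

The first letter has 8−1 = 7 choices (anything except Z).
The remaining 5 letters are filled from the other 7 symbols without repetition: 7 × 6 × 5 × 4 × 3 = 2520.
Total: 7 × 2520 = 17640.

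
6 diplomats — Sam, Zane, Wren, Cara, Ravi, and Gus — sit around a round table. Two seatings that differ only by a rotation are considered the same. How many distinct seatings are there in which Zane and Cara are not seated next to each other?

Without the restriction there are (5)! = 120 seatings.
Those with Zane next to Cara: fuse the pair into one unit and seat 5 units around a circle — 2·(4)! = 48.
Subtracting, 120 − 48 = 72.

72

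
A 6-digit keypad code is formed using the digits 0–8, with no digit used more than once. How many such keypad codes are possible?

With no repetition, fill the 6 digits in order: 9 choices, then 8, down to 4.
That product is 9 × 8 × 7 × 6 × 5 × 4 = 60480.

60480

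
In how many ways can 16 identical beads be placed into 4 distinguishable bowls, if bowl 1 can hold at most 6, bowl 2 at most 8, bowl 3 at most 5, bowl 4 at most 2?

Without the upper bounds there are C(19,3) = 969 ways to split 16 among 4 bowls.
Subtract solutions that violate a single cap (substitute x_i' = x_i − (cap_i+1)): x_1 ≥ 7 gives C(12,3) = 220; x_2 ≥ 9 gives C(10,3) = 120; x_3 ≥ 6 gives C(13,3) = 286; x_4 ≥ 3 gives C(16,3) = 560. Together 1186.
Add back pairs where two caps are both exceeded: 1 + 20 + 84 + 4 + 35 + 120 = 264.
Subtract triples: 0 + 0 + 1 + 0 = 1.
By inclusion–exclusion the count is 969 − 1186 + 264 − 1 = 46.

46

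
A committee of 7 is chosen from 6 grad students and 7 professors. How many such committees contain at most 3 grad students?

Split by how many grad students are chosen (0 through 3).
Sum: C(6,0)·C(7,7) + C(6,1)·C(7,6) + C(6,2)·C(7,5) + C(6,3)·C(7,4) = 1 + 42 + 315 + 700 = 1058.

1058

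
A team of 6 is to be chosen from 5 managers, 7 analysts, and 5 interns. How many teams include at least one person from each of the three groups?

Total 6-person selections from all 17: C(17,6) = 12376.
Selections missing a whole group: no managers → C(12,6) = 924; no analysts → C(10,6) = 210; no interns → C(12,6) = 924.
Add back selections omitting two groups (i.e. drawn from a single group): C(5,6) + C(7,6) + C(5,6) = 7.
By inclusion–exclusion: 12376 − 2058 + 7 = 10325.

10325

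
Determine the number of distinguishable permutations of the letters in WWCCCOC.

105

Letter multiplicities in WWCCCOC: C×4, O×1, W×2.
The number of distinct arrangements is 7!/(4!·2!) = 5040/48 = 105.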